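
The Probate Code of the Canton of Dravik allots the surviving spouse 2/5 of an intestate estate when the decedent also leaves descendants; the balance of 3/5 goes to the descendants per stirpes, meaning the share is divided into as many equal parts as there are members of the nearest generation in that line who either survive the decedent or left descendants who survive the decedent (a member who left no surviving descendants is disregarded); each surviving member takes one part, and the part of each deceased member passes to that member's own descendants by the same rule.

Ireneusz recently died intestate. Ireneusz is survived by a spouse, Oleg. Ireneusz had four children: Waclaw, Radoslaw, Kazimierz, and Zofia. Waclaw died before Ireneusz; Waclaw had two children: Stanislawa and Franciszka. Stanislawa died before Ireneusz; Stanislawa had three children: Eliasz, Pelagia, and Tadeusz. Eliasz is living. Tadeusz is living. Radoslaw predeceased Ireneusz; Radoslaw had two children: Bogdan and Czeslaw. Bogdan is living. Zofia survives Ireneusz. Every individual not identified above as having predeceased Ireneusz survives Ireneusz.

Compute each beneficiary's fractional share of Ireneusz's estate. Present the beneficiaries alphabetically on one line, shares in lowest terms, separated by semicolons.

Oleg, as surviving spouse, takes 2/5.
The remaining 3/5 passes to Ireneusz's descendants per stirpes.
The 3/5 is divided into 4 equal shares of 3/20 among Waclaw, Radoslaw, Kazimierz, Zofia.
Waclaw predeceased; the 3/20 allotted to Waclaw's branch passes to Waclaw's issue by representation.
The 3/20 is divided into 2 equal shares of 3/40 among Stanislawa, Franciszka.
Stanislawa predeceased; the 3/40 allotted to Stanislawa's branch passes to Stanislawa's issue by representation.
The 3/40 is divided into 3 equal shares of 1/40 among Eliasz, Pelagia, Tadeusz.
Eliasz is living and takes 1/40.
Pelagia is living and takes 1/40.
Tadeusz is living and takes 1/40.
Franciszka is living and takes 3/40.
Radoslaw predeceased; the 3/20 allotted to Radoslaw's branch passes to Radoslaw's issue by representation.
The 3/20 is divided into 2 equal shares of 3/40 among Bogdan, Czeslaw.
Bogdan is living and takes 3/40.
Czeslaw is living and takes 3/40.
Kazimierz is living and takes 3/20.
Zofia is living and takes 3/20.

Bogdan 3/40; Czeslaw 3/40; Eliasz 1/40; Franciszka 3/40; Kazimierz 3/20; Oleg 2/5; Pelagia 1/40; Tadeusz 1/40; Zofia 3/20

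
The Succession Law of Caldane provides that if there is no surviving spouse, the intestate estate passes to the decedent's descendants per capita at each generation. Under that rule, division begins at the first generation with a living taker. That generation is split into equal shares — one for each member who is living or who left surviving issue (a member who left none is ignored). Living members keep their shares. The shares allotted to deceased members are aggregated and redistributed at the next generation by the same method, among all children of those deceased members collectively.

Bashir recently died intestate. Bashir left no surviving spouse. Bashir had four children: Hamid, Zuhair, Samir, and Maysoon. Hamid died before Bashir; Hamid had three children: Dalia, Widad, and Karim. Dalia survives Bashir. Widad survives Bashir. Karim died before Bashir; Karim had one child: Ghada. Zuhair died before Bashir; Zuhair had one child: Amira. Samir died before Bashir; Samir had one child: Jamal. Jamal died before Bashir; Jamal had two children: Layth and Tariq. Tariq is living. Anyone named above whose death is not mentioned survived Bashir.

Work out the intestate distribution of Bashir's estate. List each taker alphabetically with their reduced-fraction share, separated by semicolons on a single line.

Amira 3/20; Dalia 3/20; Ghada 1/10; Layth 1/10; Maysoon 1/4; Tariq 1/10; Widad 3/20

There is no surviving spouse, so the entire estate passes to Bashir's descendants per capita at each generation.
At generation 1 (Hamid, Zuhair, Samir, Maysoon) there are 4 shares of (1)/4 = 1/4 each.
Living: Maysoon — each takes 1/4.
Deceased: Hamid, Zuhair, and Samir. Their combined 3/4 is pooled and carried to generation 2.
At generation 2 (Dalia, Widad, Karim, Amira, Jamal) there are 5 shares of (3/4)/5 = 3/20 each.
Living: Dalia, Widad, and Amira — each takes 3/20.
Deceased: Karim and Jamal. Their combined 3/10 is pooled and carried to generation 3.
At generation 3 (Ghada, Layth, Tariq) there are 3 shares of (3/10)/3 = 1/10 each.
Living: Ghada, Layth, and Tariq — each takes 1/10.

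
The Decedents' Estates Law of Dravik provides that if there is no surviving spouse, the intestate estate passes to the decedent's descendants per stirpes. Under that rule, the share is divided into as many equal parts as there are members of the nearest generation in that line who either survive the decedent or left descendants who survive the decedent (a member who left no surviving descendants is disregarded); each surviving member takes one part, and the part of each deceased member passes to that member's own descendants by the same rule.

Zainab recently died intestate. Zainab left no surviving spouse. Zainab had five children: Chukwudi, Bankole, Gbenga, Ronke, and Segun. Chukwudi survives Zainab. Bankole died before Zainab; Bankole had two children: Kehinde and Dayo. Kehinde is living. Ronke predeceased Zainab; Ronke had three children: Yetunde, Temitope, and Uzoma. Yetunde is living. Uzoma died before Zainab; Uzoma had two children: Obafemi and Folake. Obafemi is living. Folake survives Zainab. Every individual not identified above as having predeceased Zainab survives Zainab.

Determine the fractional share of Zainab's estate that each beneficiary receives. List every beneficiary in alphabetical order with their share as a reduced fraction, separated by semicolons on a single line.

Chukwudi 1/5; Dayo 1/10; Folake 1/30; Gbenga 1/5; Kehinde 1/10; Obafemi 1/30; Segun 1/5; Temitope 1/15; Yetunde 1/15

There is no surviving spouse, so the entire estate passes to Zainab's descendants per stirpes.
The estate is divided into 5 equal shares of 1/5 among Chukwudi, Bankole, Gbenga, Ronke, Segun.
Chukwudi is living and takes 1/5.
Bankole predeceased; the 1/5 allotted to Bankole's branch passes to Bankole's issue by representation.
The 1/5 is divided into 2 equal shares of 1/10 among Kehinde, Dayo.
Kehinde is living and takes 1/10.
Dayo is living and takes 1/10.
Gbenga is living and takes 1/5.
Ronke predeceased; the 1/5 allotted to Ronke's branch passes to Ronke's issue by representation.
The 1/5 is divided into 3 equal shares of 1/15 among Yetunde, Temitope, Uzoma.
Yetunde is living and takes 1/15.
Temitope is living and takes 1/15.
Uzoma predeceased; the 1/15 allotted to Uzoma's branch passes to Uzoma's issue by representation.
The 1/15 is divided into 2 equal shares of 1/30 among Obafemi, Folake.
Obafemi is living and takes 1/30.
Folake is living and takes 1/30.
Segun is living and takes 1/5.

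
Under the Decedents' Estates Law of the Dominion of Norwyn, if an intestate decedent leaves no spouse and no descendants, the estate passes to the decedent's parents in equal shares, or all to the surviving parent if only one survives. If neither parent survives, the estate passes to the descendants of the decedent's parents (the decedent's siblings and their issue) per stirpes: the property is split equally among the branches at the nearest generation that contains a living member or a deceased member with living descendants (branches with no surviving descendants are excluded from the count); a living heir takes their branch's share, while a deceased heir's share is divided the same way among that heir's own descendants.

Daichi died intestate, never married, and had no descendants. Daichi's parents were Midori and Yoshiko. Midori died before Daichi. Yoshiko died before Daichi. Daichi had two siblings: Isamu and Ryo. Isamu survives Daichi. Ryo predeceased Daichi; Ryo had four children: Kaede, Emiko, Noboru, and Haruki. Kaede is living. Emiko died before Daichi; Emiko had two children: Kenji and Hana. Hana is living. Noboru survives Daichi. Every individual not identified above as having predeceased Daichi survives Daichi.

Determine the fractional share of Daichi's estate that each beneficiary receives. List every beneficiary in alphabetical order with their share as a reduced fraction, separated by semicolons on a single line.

Neither parent survives and there are no descendants, so the estate passes to Daichi's siblings and their issue per stirpes.
The estate is divided into 2 equal shares of 1/2 among Isamu, Ryo.
Isamu is living and takes 1/2.
Ryo predeceased; the 1/2 allotted to Ryo's branch passes to Ryo's issue by representation.
The 1/2 is divided into 4 equal shares of 1/8 among Kaede, Emiko, Noboru, Haruki.
Kaede is living and takes 1/8.
Emiko predeceased; the 1/8 allotted to Emiko's branch passes to Emiko's issue by representation.
The 1/8 is divided into 2 equal shares of 1/16 among Kenji, Hana.
Kenji is living and takes 1/16.
Hana is living and takes 1/16.
Noboru is living and takes 1/8.
Haruki is living and takes 1/8.

Hana 1/16; Haruki 1/8; Isamu 1/2; Kaede 1/8; Kenji 1/16; Noboru 1/8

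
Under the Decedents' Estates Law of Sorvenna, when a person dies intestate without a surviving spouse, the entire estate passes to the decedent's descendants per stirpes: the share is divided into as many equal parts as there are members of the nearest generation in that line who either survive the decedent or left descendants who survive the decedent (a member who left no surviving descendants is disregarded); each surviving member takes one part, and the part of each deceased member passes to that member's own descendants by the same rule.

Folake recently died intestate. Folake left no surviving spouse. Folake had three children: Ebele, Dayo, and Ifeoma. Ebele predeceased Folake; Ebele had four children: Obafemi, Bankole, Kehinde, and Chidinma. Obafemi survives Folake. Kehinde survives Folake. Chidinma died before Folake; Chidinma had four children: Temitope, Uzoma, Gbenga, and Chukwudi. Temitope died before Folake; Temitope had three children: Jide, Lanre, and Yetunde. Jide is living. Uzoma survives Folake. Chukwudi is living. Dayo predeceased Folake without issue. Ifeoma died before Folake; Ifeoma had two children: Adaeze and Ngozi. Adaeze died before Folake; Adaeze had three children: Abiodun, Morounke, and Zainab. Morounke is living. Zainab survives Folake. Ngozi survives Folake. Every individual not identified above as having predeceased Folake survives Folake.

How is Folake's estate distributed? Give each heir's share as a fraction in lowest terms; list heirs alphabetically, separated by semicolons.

There is no surviving spouse, so the entire estate passes to Folake's descendants per stirpes.
Dayo left no surviving issue, so that branch lapses and is disregarded.
The estate is divided into 2 equal shares of 1/2 among Ebele, Ifeoma.
Ebele predeceased; the 1/2 allotted to Ebele's branch passes to Ebele's issue by representation.
The 1/2 is divided into 4 equal shares of 1/8 among Obafemi, Bankole, Kehinde, Chidinma.
Obafemi is living and takes 1/8.
Bankole is living and takes 1/8.
Kehinde is living and takes 1/8.
Chidinma predeceased; the 1/8 allotted to Chidinma's branch passes to Chidinma's issue by representation.
The 1/8 is divided into 4 equal shares of 1/32 among Temitope, Uzoma, Gbenga, Chukwudi.
Temitope predeceased; the 1/32 allotted to Temitope's branch passes to Temitope's issue by representation.
The 1/32 is divided into 3 equal shares of 1/96 among Jide, Lanre, Yetunde.
Jide is living and takes 1/96.
Lanre is living and takes 1/96.
Yetunde is living and takes 1/96.
Uzoma is living and takes 1/32.
Gbenga is living and takes 1/32.
Chukwudi is living and takes 1/32.
Ifeoma predeceased; the 1/2 allotted to Ifeoma's branch passes to Ifeoma's issue by representation.
The 1/2 is divided into 2 equal shares of 1/4 among Adaeze, Ngozi.
Adaeze predeceased; the 1/4 allotted to Adaeze's branch passes to Adaeze's issue by representation.
The 1/4 is divided into 3 equal shares of 1/12 among Abiodun, Morounke, Zainab.
Abiodun is living and takes 1/12.
Morounke is living and takes 1/12.
Zainab is living and takes 1/12.
Ngozi is living and takes 1/4.

Abiodun 1/12; Bankole 1/8; Chukwudi 1/32; Gbenga 1/32; Jide 1/96; Kehinde 1/8; Lanre 1/96; Morounke 1/12; Ngozi 1/4; Obafemi 1/8; Uzoma 1/32; Yetunde 1/96; Zainab 1/12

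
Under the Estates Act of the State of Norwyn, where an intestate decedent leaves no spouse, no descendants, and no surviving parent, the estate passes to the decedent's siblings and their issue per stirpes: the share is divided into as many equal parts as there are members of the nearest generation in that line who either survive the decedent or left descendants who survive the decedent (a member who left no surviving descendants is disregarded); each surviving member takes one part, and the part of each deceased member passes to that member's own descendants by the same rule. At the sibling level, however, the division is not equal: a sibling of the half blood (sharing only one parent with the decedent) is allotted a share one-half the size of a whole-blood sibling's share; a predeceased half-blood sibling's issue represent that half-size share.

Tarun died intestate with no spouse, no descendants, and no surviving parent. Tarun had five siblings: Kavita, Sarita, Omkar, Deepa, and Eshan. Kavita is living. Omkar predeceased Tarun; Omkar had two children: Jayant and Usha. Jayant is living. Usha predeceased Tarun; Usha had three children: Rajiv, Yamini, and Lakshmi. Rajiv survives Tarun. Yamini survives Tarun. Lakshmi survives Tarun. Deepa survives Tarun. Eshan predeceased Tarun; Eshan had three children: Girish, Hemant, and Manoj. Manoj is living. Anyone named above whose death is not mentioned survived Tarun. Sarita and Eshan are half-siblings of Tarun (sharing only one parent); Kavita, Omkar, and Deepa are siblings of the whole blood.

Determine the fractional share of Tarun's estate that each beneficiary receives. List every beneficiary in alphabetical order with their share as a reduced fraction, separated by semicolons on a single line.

No spouse, descendants, or parent survives, so the estate passes to Tarun's siblings per stirpes.
Half-blood siblings count for one-half the weight of whole-blood siblings at the initial division.
Dividing 1 in proportion to weights (total weight 4): Kavita (weight 1) → 1/4; Sarita (weight 1/2) → 1/8; Omkar (weight 1) → 1/4; Deepa (weight 1) → 1/4; Eshan (weight 1/2) → 1/8.
Kavita is living and takes 1/4.
Sarita is living and takes 1/8.
Omkar predeceased; the 1/4 allotted to Omkar's branch passes to Omkar's issue by representation.
The 1/4 is divided into 2 equal shares of 1/8 among Jayant, Usha.
Jayant is living and takes 1/8.
Usha predeceased; the 1/8 allotted to Usha's branch passes to Usha's issue by representation.
The 1/8 is divided into 3 equal shares of 1/24 among Rajiv, Yamini, Lakshmi.
Rajiv is living and takes 1/24.
Yamini is living and takes 1/24.
Lakshmi is living and takes 1/24.
Deepa is living and takes 1/4.
Eshan predeceased; the 1/8 allotted to Eshan's branch passes to Eshan's issue by representation.
The 1/8 is divided into 3 equal shares of 1/24 among Girish, Hemant, Manoj.
Girish is living and takes 1/24.
Hemant is living and takes 1/24.
Manoj is living and takes 1/24.

Deepa 1/4; Girish 1/24; Hemant 1/24; Jayant 1/8; Kavita 1/4; Lakshmi 1/24; Manoj 1/24; Rajiv 1/24; Sarita 1/8; Yamini 1/24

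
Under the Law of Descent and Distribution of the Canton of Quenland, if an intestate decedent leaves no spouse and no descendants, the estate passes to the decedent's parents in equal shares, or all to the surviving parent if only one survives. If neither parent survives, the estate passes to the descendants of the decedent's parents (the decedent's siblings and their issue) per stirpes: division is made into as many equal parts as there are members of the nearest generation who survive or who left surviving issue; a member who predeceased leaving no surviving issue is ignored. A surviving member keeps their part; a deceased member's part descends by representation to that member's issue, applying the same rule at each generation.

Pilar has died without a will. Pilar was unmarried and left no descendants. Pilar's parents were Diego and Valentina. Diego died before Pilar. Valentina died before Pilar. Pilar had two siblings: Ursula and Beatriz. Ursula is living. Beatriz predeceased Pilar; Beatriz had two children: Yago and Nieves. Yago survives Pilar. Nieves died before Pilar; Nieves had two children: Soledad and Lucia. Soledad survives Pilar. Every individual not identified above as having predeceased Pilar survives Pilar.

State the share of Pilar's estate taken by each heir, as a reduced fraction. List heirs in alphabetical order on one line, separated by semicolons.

Neither parent survives and there are no descendants, so the estate passes to Pilar's siblings and their issue per stirpes.
The estate is divided into 2 equal shares of 1/2 among Ursula, Beatriz.
Ursula is living and takes 1/2.
Beatriz predeceased; the 1/2 allotted to Beatriz's branch passes to Beatriz's issue by representation.
The 1/2 is divided into 2 equal shares of 1/4 among Yago, Nieves.
Yago is living and takes 1/4.
Nieves predeceased; the 1/4 allotted to Nieves's branch passes to Nieves's issue by representation.
The 1/4 is divided into 2 equal shares of 1/8 among Soledad, Lucia.
Soledad is living and takes 1/8.
Lucia is living and takes 1/8.

Lucia 1/8; Soledad 1/8; Ursula 1/2; Yago 1/4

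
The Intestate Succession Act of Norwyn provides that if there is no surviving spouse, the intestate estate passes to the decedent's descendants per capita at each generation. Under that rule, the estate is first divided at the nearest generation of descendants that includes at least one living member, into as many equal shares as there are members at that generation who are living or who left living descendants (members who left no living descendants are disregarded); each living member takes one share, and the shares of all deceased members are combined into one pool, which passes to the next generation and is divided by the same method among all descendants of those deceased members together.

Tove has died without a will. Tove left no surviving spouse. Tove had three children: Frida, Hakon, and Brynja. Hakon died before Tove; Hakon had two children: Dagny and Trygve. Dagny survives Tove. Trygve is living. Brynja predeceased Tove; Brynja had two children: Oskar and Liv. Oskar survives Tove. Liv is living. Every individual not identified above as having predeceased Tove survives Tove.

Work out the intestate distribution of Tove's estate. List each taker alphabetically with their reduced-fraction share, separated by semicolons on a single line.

There is no surviving spouse, so the entire estate passes to Tove's descendants per capita at each generation.
At generation 1 (Frida, Hakon, Brynja) there are 3 shares of (1)/3 = 1/3 each.
Living: Frida — each takes 1/3.
Deceased: Hakon and Brynja. Their combined 2/3 is pooled and carried to generation 2.
At generation 2 (Dagny, Trygve, Oskar, Liv) there are 4 shares of (2/3)/4 = 1/6 each.
Living: Dagny, Trygve, Oskar, and Liv — each takes 1/6.

Dagny 1/6; Frida 1/3; Liv 1/6; Oskar 1/6; Trygve 1/6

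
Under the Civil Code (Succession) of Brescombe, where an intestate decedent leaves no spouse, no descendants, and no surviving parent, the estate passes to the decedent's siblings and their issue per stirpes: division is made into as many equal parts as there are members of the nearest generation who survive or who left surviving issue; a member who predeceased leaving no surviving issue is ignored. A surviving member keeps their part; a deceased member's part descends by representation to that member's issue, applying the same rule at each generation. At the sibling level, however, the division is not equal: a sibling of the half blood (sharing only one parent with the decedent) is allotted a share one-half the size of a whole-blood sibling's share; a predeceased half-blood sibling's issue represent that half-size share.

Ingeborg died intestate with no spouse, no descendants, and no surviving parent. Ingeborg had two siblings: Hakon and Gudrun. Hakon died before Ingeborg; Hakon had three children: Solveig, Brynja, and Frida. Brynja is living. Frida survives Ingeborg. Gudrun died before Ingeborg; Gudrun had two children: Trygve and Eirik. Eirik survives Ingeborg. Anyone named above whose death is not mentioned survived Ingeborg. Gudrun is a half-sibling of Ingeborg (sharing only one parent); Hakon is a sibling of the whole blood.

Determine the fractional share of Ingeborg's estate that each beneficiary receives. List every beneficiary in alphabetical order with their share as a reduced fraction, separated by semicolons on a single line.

Brynja 2/9; Eirik 1/6; Frida 2/9; Solveig 2/9; Trygve 1/6

No spouse, descendants, or parent survives, so the estate passes to Ingeborg's siblings per stirpes.
Half-blood siblings count for one-half the weight of whole-blood siblings at the initial division.
Dividing 1 in proportion to weights (total weight 3/2): Hakon (weight 1) → 2/3; Gudrun (weight 1/2) → 1/3.
Hakon predeceased; the 2/3 allotted to Hakon's branch passes to Hakon's issue by representation.
The 2/3 is divided into 3 equal shares of 2/9 among Solveig, Brynja, Frida.
Solveig is living and takes 2/9.
Brynja is living and takes 2/9.
Frida is living and takes 2/9.
Gudrun predeceased; the 1/3 allotted to Gudrun's branch passes to Gudrun's issue by representation.
The 1/3 is divided into 2 equal shares of 1/6 among Trygve, Eirik.
Trygve is living and takes 1/6.
Eirik is living and takes 1/6.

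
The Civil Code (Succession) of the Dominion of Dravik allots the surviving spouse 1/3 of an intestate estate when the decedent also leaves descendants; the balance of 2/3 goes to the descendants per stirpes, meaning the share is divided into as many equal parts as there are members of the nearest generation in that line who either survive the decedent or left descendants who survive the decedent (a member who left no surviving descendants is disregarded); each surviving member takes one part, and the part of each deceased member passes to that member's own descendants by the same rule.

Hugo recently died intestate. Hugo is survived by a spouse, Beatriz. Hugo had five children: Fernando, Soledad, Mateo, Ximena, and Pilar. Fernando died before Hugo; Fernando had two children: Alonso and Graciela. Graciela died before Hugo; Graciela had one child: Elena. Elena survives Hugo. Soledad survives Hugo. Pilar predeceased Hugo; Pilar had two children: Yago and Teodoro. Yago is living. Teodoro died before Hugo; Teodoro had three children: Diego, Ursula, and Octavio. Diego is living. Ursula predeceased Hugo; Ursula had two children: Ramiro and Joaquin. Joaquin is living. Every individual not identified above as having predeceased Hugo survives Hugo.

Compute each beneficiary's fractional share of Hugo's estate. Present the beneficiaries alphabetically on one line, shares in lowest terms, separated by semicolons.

Alonso 1/15; Beatriz 1/3; Diego 1/45; Elena 1/15; Joaquin 1/90; Mateo 2/15; Octavio 1/45; Ramiro 1/90; Soledad 2/15; Ximena 2/15; Yago 1/15

Beatriz, as surviving spouse, takes 1/3.
The remaining 2/3 passes to Hugo's descendants per stirpes.
The 2/3 is divided into 5 equal shares of 2/15 among Fernando, Soledad, Mateo, Ximena, Pilar.
Fernando predeceased; the 2/15 allotted to Fernando's branch passes to Fernando's issue by representation.
The 2/15 is divided into 2 equal shares of 1/15 among Alonso, Graciela.
Alonso is living and takes 1/15.
Graciela predeceased; the 1/15 allotted to Graciela's branch passes to Graciela's issue by representation.
Elena is the sole taker at this level and receives the full 1/15.
Soledad is living and takes 2/15.
Mateo is living and takes 2/15.
Ximena is living and takes 2/15.
Pilar predeceased; the 2/15 allotted to Pilar's branch passes to Pilar's issue by representation.
The 2/15 is divided into 2 equal shares of 1/15 among Yago, Teodoro.
Yago is living and takes 1/15.
Teodoro predeceased; the 1/15 allotted to Teodoro's branch passes to Teodoro's issue by representation.
The 1/15 is divided into 3 equal shares of 1/45 among Diego, Ursula, Octavio.
Diego is living and takes 1/45.
Ursula predeceased; the 1/45 allotted to Ursula's branch passes to Ursula's issue by representation.
The 1/45 is divided into 2 equal shares of 1/90 among Ramiro, Joaquin.
Ramiro is living and takes 1/90.
Joaquin is living and takes 1/90.
Octavio is living and takes 1/45.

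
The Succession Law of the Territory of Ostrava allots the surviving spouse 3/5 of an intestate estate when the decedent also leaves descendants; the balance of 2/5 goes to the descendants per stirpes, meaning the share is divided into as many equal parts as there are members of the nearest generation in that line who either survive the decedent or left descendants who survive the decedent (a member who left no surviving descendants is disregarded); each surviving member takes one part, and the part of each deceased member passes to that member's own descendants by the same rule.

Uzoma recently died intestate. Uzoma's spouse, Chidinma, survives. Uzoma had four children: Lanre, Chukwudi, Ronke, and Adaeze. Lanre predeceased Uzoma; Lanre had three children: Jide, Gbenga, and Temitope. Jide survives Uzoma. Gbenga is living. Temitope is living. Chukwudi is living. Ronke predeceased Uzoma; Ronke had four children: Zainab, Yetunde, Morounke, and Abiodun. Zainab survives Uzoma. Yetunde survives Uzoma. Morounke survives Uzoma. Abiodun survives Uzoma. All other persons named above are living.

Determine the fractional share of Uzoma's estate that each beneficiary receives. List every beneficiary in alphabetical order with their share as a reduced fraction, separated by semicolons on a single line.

Abiodun 1/40; Adaeze 1/10; Chidinma 3/5; Chukwudi 1/10; Gbenga 1/30; Jide 1/30; Morounke 1/40; Temitope 1/30; Yetunde 1/40; Zainab 1/40

Chidinma, as surviving spouse, takes 3/5.
The remaining 2/5 passes to Uzoma's descendants per stirpes.
The 2/5 is divided into 4 equal shares of 1/10 among Lanre, Chukwudi, Ronke, Adaeze.
Lanre predeceased; the 1/10 allotted to Lanre's branch passes to Lanre's issue by representation.
The 1/10 is divided into 3 equal shares of 1/30 among Jide, Gbenga, Temitope.
Jide is living and takes 1/30.
Gbenga is living and takes 1/30.
Temitope is living and takes 1/30.
Chukwudi is living and takes 1/10.
Ronke predeceased; the 1/10 allotted to Ronke's branch passes to Ronke's issue by representation.
The 1/10 is divided into 4 equal shares of 1/40 among Zainab, Yetunde, Morounke, Abiodun.
Zainab is living and takes 1/40.
Yetunde is living and takes 1/40.
Morounke is living and takes 1/40.
Abiodun is living and takes 1/40.
Adaeze is living and takes 1/10.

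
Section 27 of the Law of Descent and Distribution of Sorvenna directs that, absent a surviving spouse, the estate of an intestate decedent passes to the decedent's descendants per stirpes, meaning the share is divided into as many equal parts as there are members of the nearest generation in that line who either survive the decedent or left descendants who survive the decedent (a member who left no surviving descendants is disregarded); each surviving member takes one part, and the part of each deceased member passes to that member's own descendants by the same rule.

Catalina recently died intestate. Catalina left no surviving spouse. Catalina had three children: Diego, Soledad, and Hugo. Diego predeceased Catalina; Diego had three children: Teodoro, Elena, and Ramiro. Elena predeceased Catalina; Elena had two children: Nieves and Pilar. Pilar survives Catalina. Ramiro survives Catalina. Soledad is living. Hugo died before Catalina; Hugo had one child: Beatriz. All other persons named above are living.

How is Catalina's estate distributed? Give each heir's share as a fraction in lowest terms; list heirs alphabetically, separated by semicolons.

There is no surviving spouse, so the entire estate passes to Catalina's descendants per stirpes.
The estate is divided into 3 equal shares of 1/3 among Diego, Soledad, Hugo.
Diego predeceased; the 1/3 allotted to Diego's branch passes to Diego's issue by representation.
The 1/3 is divided into 3 equal shares of 1/9 among Teodoro, Elena, Ramiro.
Teodoro is living and takes 1/9.
Elena predeceased; the 1/9 allotted to Elena's branch passes to Elena's issue by representation.
The 1/9 is divided into 2 equal shares of 1/18 among Nieves, Pilar.
Nieves is living and takes 1/18.
Pilar is living and takes 1/18.
Ramiro is living and takes 1/9.
Soledad is living and takes 1/3.
Hugo predeceased; the 1/3 allotted to Hugo's branch passes to Hugo's issue by representation.
Beatriz is the sole taker at this level and receives the full 1/3.

Beatriz 1/3; Nieves 1/18; Pilar 1/18; Ramiro 1/9; Soledad 1/3; Teodoro 1/9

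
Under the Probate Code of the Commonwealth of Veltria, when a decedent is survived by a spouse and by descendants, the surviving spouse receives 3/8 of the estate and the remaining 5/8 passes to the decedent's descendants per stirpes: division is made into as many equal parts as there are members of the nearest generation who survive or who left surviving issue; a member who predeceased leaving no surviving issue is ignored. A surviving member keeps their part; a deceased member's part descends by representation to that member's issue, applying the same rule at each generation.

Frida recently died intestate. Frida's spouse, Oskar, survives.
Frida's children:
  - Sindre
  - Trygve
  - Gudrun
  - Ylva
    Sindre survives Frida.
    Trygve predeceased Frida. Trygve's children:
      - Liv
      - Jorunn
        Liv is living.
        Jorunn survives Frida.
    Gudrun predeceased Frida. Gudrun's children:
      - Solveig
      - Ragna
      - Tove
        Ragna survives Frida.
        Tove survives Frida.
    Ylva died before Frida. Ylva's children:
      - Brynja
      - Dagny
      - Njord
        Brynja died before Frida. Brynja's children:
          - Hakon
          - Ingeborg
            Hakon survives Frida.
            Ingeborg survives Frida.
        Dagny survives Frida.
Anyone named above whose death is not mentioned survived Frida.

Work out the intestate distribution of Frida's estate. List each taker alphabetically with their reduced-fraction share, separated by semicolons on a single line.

Dagny 5/96; Hakon 5/192; Ingeborg 5/192; Jorunn 5/64; Liv 5/64; Njord 5/96; Oskar 3/8; Ragna 5/96; Sindre 5/32; Solveig 5/96; Tove 5/96

Oskar, as surviving spouse, takes 3/8.
The remaining 5/8 passes to Frida's descendants per stirpes.
The 5/8 is divided into 4 equal shares of 5/32 among Sindre, Trygve, Gudrun, Ylva.
Sindre is living and takes 5/32.
Trygve predeceased; the 5/32 allotted to Trygve's branch passes to Trygve's issue by representation.
The 5/32 is divided into 2 equal shares of 5/64 among Liv, Jorunn.
Liv is living and takes 5/64.
Jorunn is living and takes 5/64.
Gudrun predeceased; the 5/32 allotted to Gudrun's branch passes to Gudrun's issue by representation.
The 5/32 is divided into 3 equal shares of 5/96 among Solveig, Ragna, Tove.
Solveig is living and takes 5/96.
Ragna is living and takes 5/96.
Tove is living and takes 5/96.
Ylva predeceased; the 5/32 allotted to Ylva's branch passes to Ylva's issue by representation.
The 5/32 is divided into 3 equal shares of 5/96 among Brynja, Dagny, Njord.
Brynja predeceased; the 5/96 allotted to Brynja's branch passes to Brynja's issue by representation.
The 5/96 is divided into 2 equal shares of 5/192 among Hakon, Ingeborg.
Hakon is living and takes 5/192.
Ingeborg is living and takes 5/192.
Dagny is living and takes 5/96.
Njord is living and takes 5/96.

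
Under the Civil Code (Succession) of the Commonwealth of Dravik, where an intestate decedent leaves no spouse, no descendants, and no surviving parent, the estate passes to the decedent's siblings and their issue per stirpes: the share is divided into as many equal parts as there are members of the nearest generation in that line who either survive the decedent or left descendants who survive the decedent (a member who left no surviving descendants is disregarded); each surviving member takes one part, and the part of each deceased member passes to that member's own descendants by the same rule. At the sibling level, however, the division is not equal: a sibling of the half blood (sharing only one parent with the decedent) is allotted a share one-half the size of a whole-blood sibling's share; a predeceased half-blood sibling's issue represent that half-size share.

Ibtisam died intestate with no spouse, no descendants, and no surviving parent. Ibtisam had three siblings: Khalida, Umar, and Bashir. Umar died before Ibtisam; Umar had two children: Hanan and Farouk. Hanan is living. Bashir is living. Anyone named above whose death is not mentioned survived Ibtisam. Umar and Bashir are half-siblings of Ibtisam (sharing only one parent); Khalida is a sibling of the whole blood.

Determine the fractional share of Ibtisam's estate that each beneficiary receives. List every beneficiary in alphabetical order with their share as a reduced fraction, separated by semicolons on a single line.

No spouse, descendants, or parent survives, so the estate passes to Ibtisam's siblings per stirpes.
Half-blood siblings count for one-half the weight of whole-blood siblings at the initial division.
Dividing 1 in proportion to weights (total weight 2): Khalida (weight 1) → 1/2; Umar (weight 1/2) → 1/4; Bashir (weight 1/2) → 1/4.
Khalida is living and takes 1/2.
Umar predeceased; the 1/4 allotted to Umar's branch passes to Umar's issue by representation.
The 1/4 is divided into 2 equal shares of 1/8 among Hanan, Farouk.
Hanan is living and takes 1/8.
Farouk is living and takes 1/8.
Bashir is living and takes 1/4.

Bashir 1/4; Farouk 1/8; Hanan 1/8; Khalida 1/2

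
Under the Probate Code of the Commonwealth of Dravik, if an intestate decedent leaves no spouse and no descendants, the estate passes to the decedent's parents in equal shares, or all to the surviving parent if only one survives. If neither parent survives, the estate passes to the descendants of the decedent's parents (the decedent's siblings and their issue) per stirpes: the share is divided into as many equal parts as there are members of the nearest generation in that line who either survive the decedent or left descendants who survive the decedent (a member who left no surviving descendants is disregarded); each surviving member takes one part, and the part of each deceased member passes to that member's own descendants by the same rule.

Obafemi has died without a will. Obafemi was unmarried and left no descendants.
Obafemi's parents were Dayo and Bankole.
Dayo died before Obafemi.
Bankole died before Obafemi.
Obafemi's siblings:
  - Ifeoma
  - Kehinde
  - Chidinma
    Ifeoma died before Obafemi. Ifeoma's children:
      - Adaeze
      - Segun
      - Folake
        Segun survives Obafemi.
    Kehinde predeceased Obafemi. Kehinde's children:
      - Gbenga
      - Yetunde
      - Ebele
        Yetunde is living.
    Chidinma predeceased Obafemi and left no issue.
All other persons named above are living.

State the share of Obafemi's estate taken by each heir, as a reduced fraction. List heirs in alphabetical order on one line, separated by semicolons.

Adaeze 1/6; Ebele 1/6; Folake 1/6; Gbenga 1/6; Segun 1/6; Yetunde 1/6

Neither parent survives and there are no descendants, so the estate passes to Obafemi's siblings and their issue per stirpes.
Chidinma left no surviving issue, so that branch lapses and is disregarded.
The estate is divided into 2 equal shares of 1/2 among Ifeoma, Kehinde.
Ifeoma predeceased; the 1/2 allotted to Ifeoma's branch passes to Ifeoma's issue by representation.
The 1/2 is divided into 3 equal shares of 1/6 among Adaeze, Segun, Folake.
Adaeze is living and takes 1/6.
Segun is living and takes 1/6.
Folake is living and takes 1/6.
Kehinde predeceased; the 1/2 allotted to Kehinde's branch passes to Kehinde's issue by representation.
The 1/2 is divided into 3 equal shares of 1/6 among Gbenga, Yetunde, Ebele.
Gbenga is living and takes 1/6.
Yetunde is living and takes 1/6.
Ebele is living and takes 1/6.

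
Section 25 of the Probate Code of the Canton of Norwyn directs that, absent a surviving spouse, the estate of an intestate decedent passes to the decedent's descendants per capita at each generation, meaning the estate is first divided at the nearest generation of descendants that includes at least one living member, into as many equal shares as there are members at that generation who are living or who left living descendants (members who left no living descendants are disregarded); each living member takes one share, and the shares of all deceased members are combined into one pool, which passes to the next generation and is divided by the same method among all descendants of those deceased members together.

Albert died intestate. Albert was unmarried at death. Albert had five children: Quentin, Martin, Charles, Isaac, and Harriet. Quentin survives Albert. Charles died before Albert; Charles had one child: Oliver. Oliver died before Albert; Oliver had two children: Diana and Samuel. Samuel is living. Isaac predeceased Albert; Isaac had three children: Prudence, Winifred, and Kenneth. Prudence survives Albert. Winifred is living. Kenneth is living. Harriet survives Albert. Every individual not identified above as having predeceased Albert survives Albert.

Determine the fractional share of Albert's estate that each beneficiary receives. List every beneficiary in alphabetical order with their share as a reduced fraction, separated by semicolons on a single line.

Diana 1/20; Harriet 1/5; Kenneth 1/10; Martin 1/5; Prudence 1/10; Quentin 1/5; Samuel 1/20; Winifred 1/10

There is no surviving spouse, so the entire estate passes to Albert's descendants per capita at each generation.
At generation 1 (Quentin, Martin, Charles, Isaac, Harriet) there are 5 shares of (1)/5 = 1/5 each.
Living: Quentin, Martin, and Harriet — each takes 1/5.
Deceased: Charles and Isaac. Their combined 2/5 is pooled and carried to generation 2.
At generation 2 (Oliver, Prudence, Winifred, Kenneth) there are 4 shares of (2/5)/4 = 1/10 each.
Living: Prudence, Winifred, and Kenneth — each takes 1/10.
Deceased: Oliver. That 1/10 share is carried to generation 3.
At generation 3 (Diana, Samuel) there are 2 shares of (1/10)/2 = 1/20 each.
Living: Diana and Samuel — each takes 1/20.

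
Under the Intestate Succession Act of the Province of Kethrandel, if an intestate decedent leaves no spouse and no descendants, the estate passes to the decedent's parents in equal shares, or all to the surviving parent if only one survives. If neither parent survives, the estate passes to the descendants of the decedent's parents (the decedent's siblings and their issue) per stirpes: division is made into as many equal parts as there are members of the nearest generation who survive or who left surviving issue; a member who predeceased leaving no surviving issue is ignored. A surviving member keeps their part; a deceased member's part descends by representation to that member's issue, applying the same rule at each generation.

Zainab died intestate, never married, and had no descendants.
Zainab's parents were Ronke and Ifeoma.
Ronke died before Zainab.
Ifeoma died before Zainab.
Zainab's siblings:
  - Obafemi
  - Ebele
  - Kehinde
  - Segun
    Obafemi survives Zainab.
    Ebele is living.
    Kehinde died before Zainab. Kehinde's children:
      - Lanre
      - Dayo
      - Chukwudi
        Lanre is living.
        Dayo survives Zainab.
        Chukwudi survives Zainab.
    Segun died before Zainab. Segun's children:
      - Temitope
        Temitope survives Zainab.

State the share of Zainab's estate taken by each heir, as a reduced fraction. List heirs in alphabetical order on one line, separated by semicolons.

Chukwudi 1/12; Dayo 1/12; Ebele 1/4; Lanre 1/12; Obafemi 1/4; Temitope 1/4

Neither parent survives and there are no descendants, so the estate passes to Zainab's siblings and their issue per stirpes.
The estate is divided into 4 equal shares of 1/4 among Obafemi, Ebele, Kehinde, Segun.
Obafemi is living and takes 1/4.
Ebele is living and takes 1/4.
Kehinde predeceased; the 1/4 allotted to Kehinde's branch passes to Kehinde's issue by representation.
The 1/4 is divided into 3 equal shares of 1/12 among Lanre, Dayo, Chukwudi.
Lanre is living and takes 1/12.
Dayo is living and takes 1/12.
Chukwudi is living and takes 1/12.
Segun predeceased; the 1/4 allotted to Segun's branch passes to Segun's issue by representation.
Temitope is the sole taker at this level and receives the full 1/4.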